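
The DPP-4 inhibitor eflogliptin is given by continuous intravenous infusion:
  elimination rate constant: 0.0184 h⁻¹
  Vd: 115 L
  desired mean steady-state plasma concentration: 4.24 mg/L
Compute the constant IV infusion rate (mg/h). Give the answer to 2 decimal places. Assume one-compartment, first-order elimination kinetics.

8.97 mg/h

CL = k × Vd = 0.01840 × 115 = 2.116 L/h
At steady state, infusion rate R₀ = Css × CL = 4.24 × 2.116 = 8.972 mg/h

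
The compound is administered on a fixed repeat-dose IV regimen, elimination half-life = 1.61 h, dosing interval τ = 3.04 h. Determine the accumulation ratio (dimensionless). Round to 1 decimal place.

1.4

k = ln2 / t½ = 0.693147 / 1.61 = 0.4305 h⁻¹
e^(−kτ) = e^(−0.4305 × 3.04) = 0.2702
Accumulation ratio R = 1 / (1 − e^(−kτ)) = 1 / (1 − 0.2702) = 1.370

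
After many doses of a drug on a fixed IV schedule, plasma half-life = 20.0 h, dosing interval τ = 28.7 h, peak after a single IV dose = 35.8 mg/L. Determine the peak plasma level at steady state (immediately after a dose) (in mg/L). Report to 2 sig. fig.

k = ln2 / t½ = 0.693147 / 20.0 = 0.03466 h⁻¹
e^(−kτ) = e^(−0.03466 × 28.7) = 0.3698
Accumulation ratio R = 1 / (1 − e^(−kτ)) = 1 / (1 − 0.3698) = 1.587
Steady-state peak = C₀ × R = 35.8 × 1.587 = 56.81 mg/L

57 mg/L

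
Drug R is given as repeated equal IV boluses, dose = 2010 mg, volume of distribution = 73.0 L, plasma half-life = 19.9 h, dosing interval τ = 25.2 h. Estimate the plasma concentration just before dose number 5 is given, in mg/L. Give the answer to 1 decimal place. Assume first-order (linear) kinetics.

19.0 mg/L

C₀ per dose = Dose / Vd = 2010 / 73.0 = 27.53 mg/L
k = ln2 / t½ = 0.693147 / 19.9 = 0.03483 h⁻¹
Fraction remaining after one interval: r = e^(−kτ) = e^(−0.03483 × 25.2) = 0.4157
Before dose 5, 4 doses have been given (aged 1τ, 2τ, 3τ, 4τ).
C_trough = C₀ × (r + r² + … + r^4) = C₀ × r(1−r^4)/(1−r)
        = 27.53 × 0.4157 × (1 − 0.02986) / (1 − 0.4157) = 19.00 mg/L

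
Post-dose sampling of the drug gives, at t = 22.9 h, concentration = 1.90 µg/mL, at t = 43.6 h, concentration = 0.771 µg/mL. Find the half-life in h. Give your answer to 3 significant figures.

k = ln(C₁/C₂) / (t₂ − t₁) = ln(1.90/0.771) / (43.6 − 22.9)
  = 0.9019 / 20.70 = 0.04357 h⁻¹
t½ = ln2 / k = 0.693147 / 0.04357 = 15.91 h

15.9 h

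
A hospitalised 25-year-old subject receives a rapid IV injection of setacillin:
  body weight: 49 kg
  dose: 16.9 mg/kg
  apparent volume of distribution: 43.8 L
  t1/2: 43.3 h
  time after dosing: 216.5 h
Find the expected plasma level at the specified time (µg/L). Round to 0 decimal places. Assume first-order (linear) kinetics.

Total dose = 16.9 × 49 = 828.1 mg
C₀ = Dose / Vd = 828.1 / 43.8 = 18.91 mg/L
k = ln2 / t½ = 0.693147 / 43.3 = 0.01601 h⁻¹
t / t½ = 216.5 / 43.3 = 5 half-lives
C = C₀ × (1/2)^5 = 18.91 × 0.03125 = 0.5909 mg/L
Convert: 0.5909 mg/L × 1000 = 590.9 µg/L

591 µg/L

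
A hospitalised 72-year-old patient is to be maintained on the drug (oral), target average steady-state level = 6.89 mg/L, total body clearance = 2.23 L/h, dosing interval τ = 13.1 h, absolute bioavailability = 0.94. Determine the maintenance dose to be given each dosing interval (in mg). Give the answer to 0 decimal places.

At steady state, F × (Dose/τ) = Css × CL.
Dose = Css × CL × τ / F = 6.89 × 2.230 × 13.1 / 0.94 = 214.1 mg

214 mg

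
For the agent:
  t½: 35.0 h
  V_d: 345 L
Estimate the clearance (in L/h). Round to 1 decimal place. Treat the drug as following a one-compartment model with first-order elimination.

6.8 L/h

k = ln2 / t½ = 0.693147 / 35.0 = 0.01980 h⁻¹
CL = k × Vd = 0.01980 × 345 = 6.831 L/h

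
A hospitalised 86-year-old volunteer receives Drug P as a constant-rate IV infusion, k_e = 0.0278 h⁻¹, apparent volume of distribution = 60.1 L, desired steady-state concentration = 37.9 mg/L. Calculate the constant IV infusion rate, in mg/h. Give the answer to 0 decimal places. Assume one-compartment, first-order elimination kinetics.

CL = k × Vd = 0.02780 × 60.1 = 1.671 L/h
At steady state, infusion rate R₀ = Css × CL = 37.9 × 1.671 = 63.33 mg/h

63 mg/h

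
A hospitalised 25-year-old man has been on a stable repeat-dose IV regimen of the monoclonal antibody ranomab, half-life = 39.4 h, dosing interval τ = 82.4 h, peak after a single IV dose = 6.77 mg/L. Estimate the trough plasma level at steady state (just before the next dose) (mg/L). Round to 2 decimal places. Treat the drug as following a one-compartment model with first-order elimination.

2.08 mg/L

k = ln2 / t½ = 0.693147 / 39.4 = 0.01759 h⁻¹
e^(−kτ) = e^(−0.01759 × 82.4) = 0.2347
Accumulation ratio R = 1 / (1 − e^(−kτ)) = 1 / (1 − 0.2347) = 1.307
Steady-state trough = C₀ × R × e^(−kτ) = 6.77 × 1.307 × 0.2347 = 2.077 mg/L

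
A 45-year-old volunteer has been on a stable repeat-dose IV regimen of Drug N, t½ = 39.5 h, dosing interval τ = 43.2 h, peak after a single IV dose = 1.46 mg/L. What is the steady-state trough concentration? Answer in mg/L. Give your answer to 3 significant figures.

1.29 mg/L

k = ln2 / t½ = 0.693147 / 39.5 = 0.01755 h⁻¹
e^(−kτ) = e^(−0.01755 × 43.2) = 0.4685
Accumulation ratio R = 1 / (1 − e^(−kτ)) = 1 / (1 − 0.4685) = 1.881
Steady-state trough = C₀ × R × e^(−kτ) = 1.46 × 1.881 × 0.4685 = 1.287 mg/L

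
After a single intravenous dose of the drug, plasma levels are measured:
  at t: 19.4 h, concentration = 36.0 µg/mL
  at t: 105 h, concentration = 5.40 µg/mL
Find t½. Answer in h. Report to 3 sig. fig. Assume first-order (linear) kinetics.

k = ln(C₁/C₂) / (t₂ − t₁) = ln(36.0/5.40) / (105 − 19.4)
  = 1.897 / 85.60 = 0.02216 h⁻¹
t½ = ln2 / k = 0.693147 / 0.02216 = 31.28 h

31.3 h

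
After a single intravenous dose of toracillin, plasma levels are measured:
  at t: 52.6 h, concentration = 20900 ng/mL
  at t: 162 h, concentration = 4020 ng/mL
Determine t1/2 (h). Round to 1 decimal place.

46.0 h

k = ln(C₁/C₂) / (t₂ − t₁) = ln(20900/4020) / (162 − 52.6)
  = 1.648 / 109.4 = 0.01506 h⁻¹
t½ = ln2 / k = 0.693147 / 0.01506 = 46.03 h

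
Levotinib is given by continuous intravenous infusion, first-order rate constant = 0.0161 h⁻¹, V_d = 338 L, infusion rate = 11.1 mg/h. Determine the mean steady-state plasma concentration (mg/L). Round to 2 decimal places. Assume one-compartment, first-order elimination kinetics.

CL = k × Vd = 0.01610 × 338 = 5.442 L/h
At steady state Css = R₀ / CL = 11.1 / 5.442 = 2.040 mg/L

2.04 mg/L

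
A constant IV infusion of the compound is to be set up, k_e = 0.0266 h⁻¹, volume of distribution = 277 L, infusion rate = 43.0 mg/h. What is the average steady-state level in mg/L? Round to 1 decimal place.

5.8 mg/L

CL = k × Vd = 0.02660 × 277 = 7.368 L/h
At steady state Css = R₀ / CL = 43.0 / 7.368 = 5.836 mg/L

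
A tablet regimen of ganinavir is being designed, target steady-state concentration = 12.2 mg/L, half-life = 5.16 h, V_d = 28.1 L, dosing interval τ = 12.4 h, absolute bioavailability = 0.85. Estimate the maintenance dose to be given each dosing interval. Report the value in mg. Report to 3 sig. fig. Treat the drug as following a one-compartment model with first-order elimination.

672 mg

k = ln2 / t½ = 0.693147 / 5.16 = 0.1343 h⁻¹
CL = k × Vd = 0.1343 × 28.1 = 3.774 L/h
At steady state, F × (Dose/τ) = Css × CL.
Dose = Css × CL × τ / F = 12.2 × 3.774 × 12.4 / 0.85 = 671.7 mg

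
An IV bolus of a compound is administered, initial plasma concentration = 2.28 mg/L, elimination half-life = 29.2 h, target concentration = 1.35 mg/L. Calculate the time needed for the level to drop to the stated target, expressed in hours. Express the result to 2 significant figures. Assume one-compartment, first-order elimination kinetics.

k = ln2 / t½ = 0.693147 / 29.2 = 0.02374 h⁻¹
t = ln(C₀ / C) / k = ln(2.280 / 1.35) / 0.02374
  = ln(1.689) / 0.02374 = 0.5241 / 0.02374 = 22.08 h

22 h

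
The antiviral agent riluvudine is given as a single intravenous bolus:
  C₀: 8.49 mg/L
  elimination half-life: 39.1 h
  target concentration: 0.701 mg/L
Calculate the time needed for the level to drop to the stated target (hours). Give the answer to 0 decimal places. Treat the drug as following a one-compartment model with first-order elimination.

141 h

k = ln2 / t½ = 0.693147 / 39.1 = 0.01773 h⁻¹
t = ln(C₀ / C) / k = ln(8.490 / 0.701) / 0.01773
  = ln(12.11) / 0.01773 = 2.494 / 0.01773 = 140.7 h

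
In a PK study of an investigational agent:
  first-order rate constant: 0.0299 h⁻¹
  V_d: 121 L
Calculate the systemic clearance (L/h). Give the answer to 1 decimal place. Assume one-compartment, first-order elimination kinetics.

3.6 L/h

CL = k × Vd = 0.0299 × 121 = 3.618 L/h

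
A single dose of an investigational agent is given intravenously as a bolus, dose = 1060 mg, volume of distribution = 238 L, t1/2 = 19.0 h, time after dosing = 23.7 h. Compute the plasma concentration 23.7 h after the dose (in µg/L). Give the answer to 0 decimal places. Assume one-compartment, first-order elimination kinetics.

1876 µg/L

C₀ = Dose / Vd = 1060 / 238 = 4.454 mg/L
k = ln2 / t½ = 0.693147 / 19.0 = 0.03648 h⁻¹
C = C₀ · e^(−k·t) = 4.454 × e^(−0.03648 × 23.7)
  = 4.454 × 0.4212 = 1.876 mg/L
Convert: 1.876 mg/L × 1000 = 1876 µg/L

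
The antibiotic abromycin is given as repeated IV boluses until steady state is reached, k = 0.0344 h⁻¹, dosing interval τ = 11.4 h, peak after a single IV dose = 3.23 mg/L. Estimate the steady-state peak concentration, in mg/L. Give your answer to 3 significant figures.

e^(−kτ) = e^(−0.03440 × 11.4) = 0.6756
Accumulation ratio R = 1 / (1 − e^(−kτ)) = 1 / (1 − 0.6756) = 3.083
Steady-state peak = C₀ × R = 3.23 × 3.083 = 9.958 mg/L

9.96 mg/L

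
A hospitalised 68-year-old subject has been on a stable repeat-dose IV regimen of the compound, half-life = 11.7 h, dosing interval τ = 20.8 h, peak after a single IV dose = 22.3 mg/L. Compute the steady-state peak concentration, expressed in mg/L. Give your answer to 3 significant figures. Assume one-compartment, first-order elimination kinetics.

k = ln2 / t½ = 0.693147 / 11.7 = 0.05924 h⁻¹
e^(−kτ) = e^(−0.05924 × 20.8) = 0.2917
Accumulation ratio R = 1 / (1 − e^(−kτ)) = 1 / (1 − 0.2917) = 1.412
Steady-state peak = C₀ × R = 22.3 × 1.412 = 31.49 mg/L

31.5 mg/L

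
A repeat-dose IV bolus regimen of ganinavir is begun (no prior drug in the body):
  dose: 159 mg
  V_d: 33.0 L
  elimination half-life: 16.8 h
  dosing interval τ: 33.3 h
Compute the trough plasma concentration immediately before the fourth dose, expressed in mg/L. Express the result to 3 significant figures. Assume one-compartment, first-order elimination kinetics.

1.61 mg/L

C₀ per dose = Dose / Vd = 159 / 33.0 = 4.818 mg/L
k = ln2 / t½ = 0.693147 / 16.8 = 0.04126 h⁻¹
Fraction remaining after one interval: r = e^(−kτ) = e^(−0.04126 × 33.3) = 0.2531
Before dose 4, 3 doses have been given (aged 1τ, 2τ, 3τ).
C_trough = C₀ × (r + r² + … + r^3) = C₀ × r(1−r^3)/(1−r)
        = 4.818 × 0.2531 × (1 − 0.01621) / (1 − 0.2531) = 1.606 mg/L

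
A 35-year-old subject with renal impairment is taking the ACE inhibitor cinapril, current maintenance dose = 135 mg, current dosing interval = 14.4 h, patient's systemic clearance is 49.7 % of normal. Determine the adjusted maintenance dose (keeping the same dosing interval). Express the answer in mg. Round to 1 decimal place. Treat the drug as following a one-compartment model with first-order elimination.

To keep the same average steady-state level, dosing rate must scale with clearance.
CL ratio = 49.7 / 100 = 0.4970
New dose (same interval) = 135 × 0.4970 = 67.10 mg

67.1 mg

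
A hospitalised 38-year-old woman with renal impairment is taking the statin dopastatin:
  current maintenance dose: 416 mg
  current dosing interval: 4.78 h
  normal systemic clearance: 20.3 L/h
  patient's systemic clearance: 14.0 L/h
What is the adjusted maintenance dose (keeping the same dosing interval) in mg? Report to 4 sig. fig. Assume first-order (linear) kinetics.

To keep the same average steady-state level, dosing rate must scale with clearance.
CL ratio = 14.0 / 20.3 = 0.6897
New dose (same interval) = 416 × 0.6897 = 286.9 mg

286.9 mg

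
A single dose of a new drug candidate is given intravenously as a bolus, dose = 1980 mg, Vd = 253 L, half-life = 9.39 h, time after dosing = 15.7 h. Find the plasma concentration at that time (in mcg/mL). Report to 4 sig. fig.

2.456 mcg/mL

C₀ = Dose / Vd = 1980 / 253 = 7.826 mg/L
k = ln2 / t½ = 0.693147 / 9.39 = 0.07382 h⁻¹
C = C₀ · e^(−k·t) = 7.826 × e^(−0.07382 × 15.7)
  = 7.826 × 0.3138 = 2.456 mg/L
(2.456 mg/L = 2.456 mcg/mL)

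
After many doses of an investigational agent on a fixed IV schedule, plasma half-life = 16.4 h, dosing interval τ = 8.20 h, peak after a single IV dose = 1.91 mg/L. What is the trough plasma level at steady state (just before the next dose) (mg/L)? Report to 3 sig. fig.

k = ln2 / t½ = 0.693147 / 16.4 = 0.04227 h⁻¹
e^(−kτ) = e^(−0.04227 × 8.20) = 0.7071
Accumulation ratio R = 1 / (1 − e^(−kτ)) = 1 / (1 − 0.7071) = 3.414
Steady-state trough = C₀ × R × e^(−kτ) = 1.91 × 3.414 × 0.7071 = 4.611 mg/L

4.61 mg/L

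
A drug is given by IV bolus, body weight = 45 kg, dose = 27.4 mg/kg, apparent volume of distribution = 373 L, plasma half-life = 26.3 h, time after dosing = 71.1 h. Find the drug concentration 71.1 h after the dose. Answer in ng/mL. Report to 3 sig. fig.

Total dose = 27.4 × 45 = 1233 mg
C₀ = Dose / Vd = 1233 / 373 = 3.306 mg/L
k = ln2 / t½ = 0.693147 / 26.3 = 0.02636 h⁻¹
C = C₀ · e^(−k·t) = 3.306 × e^(−0.02636 × 71.1)
  = 3.306 × 0.1535 = 0.5075 mg/L
Convert: 0.5075 mg/L × 1000 = 507.5 ng/mL

508 ng/mL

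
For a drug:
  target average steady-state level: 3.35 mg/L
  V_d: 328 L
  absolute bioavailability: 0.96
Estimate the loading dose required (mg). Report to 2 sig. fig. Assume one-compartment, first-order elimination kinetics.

LD = Css × Vd / F = 3.35 × 328 / 0.96 = 1145 mg

1100 mg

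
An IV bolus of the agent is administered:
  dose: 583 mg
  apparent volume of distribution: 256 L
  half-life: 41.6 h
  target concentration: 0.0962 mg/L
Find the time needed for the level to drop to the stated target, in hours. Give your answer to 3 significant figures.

C₀ = Dose / Vd = 583.0 / 256 = 2.277 mg/L
k = ln2 / t½ = 0.693147 / 41.6 = 0.01666 h⁻¹
t = ln(C₀ / C) / k = ln(2.277 / 0.0962) / 0.01666
  = ln(23.67) / 0.01666 = 3.164 / 0.01666 = 189.9 h

190 h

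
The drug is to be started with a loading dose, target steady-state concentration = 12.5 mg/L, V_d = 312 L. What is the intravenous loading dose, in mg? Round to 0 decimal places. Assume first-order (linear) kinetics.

3900 mg

LD = Css × Vd = 12.5 × 312 = 3900 mg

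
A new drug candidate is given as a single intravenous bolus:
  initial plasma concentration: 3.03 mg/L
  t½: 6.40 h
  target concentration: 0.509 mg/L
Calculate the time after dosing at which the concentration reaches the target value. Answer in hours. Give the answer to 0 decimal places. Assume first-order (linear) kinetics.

k = ln2 / t½ = 0.693147 / 6.40 = 0.1083 h⁻¹
t = ln(C₀ / C) / k = ln(3.030 / 0.509) / 0.1083
  = ln(5.953) / 0.1083 = 1.784 / 0.1083 = 16.47 h

16 h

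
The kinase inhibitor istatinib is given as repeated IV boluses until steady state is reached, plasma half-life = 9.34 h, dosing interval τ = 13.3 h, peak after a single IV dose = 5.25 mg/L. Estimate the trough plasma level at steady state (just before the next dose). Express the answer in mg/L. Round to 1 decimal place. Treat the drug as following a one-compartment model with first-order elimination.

3.1 mg/L

k = ln2 / t½ = 0.693147 / 9.34 = 0.07421 h⁻¹
e^(−kτ) = e^(−0.07421 × 13.3) = 0.3727
Accumulation ratio R = 1 / (1 − e^(−kτ)) = 1 / (1 − 0.3727) = 1.594
Steady-state trough = C₀ × R × e^(−kτ) = 5.25 × 1.594 × 0.3727 = 3.119 mg/L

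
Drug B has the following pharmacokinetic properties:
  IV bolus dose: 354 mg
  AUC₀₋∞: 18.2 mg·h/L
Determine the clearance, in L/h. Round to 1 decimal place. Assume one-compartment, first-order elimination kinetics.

19.5 L/h

CL = Dose / AUC = 354 / 18.2 = 19.45 L/h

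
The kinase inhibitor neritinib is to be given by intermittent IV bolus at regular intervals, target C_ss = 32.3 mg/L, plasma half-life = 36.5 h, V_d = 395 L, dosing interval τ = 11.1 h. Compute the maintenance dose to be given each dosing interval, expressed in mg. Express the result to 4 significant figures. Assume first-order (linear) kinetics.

2689 mg

k = ln2 / t½ = 0.693147 / 36.5 = 0.01899 h⁻¹
CL = k × Vd = 0.01899 × 395 = 7.501 L/h
At steady state, Dose/τ = Css × CL.
Dose = Css × CL × τ = 32.3 × 7.501 × 11.1 = 2689 mg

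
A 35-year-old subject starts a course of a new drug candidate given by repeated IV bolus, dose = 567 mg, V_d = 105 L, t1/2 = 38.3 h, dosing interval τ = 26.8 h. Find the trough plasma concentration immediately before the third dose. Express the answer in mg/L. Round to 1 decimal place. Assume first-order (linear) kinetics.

C₀ per dose = Dose / Vd = 567 / 105 = 5.400 mg/L
k = ln2 / t½ = 0.693147 / 38.3 = 0.01810 h⁻¹
Fraction remaining after one interval: r = e^(−kτ) = e^(−0.01810 × 26.8) = 0.6156
Before dose 3, 2 doses have been given (aged 1τ, 2τ).
C_trough = C₀ × (r + r²) = 5.400 × (0.6156 + 0.3790) = 5.371 mg/L

5.4 mg/L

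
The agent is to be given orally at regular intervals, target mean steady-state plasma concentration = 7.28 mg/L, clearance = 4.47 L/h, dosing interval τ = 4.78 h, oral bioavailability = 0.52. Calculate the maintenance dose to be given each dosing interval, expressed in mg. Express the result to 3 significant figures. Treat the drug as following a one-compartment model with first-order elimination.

299 mg

At steady state, F × (Dose/τ) = Css × CL.
Dose = Css × CL × τ / F = 7.28 × 4.470 × 4.78 / 0.52 = 299.1 mg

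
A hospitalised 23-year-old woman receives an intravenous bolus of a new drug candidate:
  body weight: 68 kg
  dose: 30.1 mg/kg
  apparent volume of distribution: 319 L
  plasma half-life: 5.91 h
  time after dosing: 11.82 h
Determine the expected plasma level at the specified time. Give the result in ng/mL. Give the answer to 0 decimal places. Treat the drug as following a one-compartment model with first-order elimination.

Total dose = 30.1 × 68 = 2047 mg
C₀ = Dose / Vd = 2047 / 319 = 6.417 mg/L
k = ln2 / t½ = 0.693147 / 5.91 = 0.1173 h⁻¹
t / t½ = 11.82 / 5.91 = 2 half-lives
C = C₀ × (1/2)^2 = 6.417 × 0.2500 = 1.604 mg/L
Convert: 1.604 mg/L × 1000 = 1604 ng/mL

1604 ng/mL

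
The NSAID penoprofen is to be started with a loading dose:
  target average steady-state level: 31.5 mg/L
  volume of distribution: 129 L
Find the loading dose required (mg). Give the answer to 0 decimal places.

LD = Css × Vd = 31.5 × 129 = 4064 mg

4064 mg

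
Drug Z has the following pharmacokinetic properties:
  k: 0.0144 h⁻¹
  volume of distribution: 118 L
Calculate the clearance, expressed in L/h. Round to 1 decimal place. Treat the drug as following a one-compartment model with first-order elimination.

1.7 L/h

CL = k × Vd = 0.0144 × 118 = 1.699 L/h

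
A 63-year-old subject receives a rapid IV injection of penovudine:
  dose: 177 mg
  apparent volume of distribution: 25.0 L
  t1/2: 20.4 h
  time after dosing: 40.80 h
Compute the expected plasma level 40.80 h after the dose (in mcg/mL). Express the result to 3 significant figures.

C₀ = Dose / Vd = 177.0 / 25.0 = 7.080 mg/L
k = ln2 / t½ = 0.693147 / 20.4 = 0.03398 h⁻¹
t / t½ = 40.80 / 20.4 = 2 half-lives
C = C₀ × (1/2)^2 = 7.080 × 0.2500 = 1.770 mg/L
(1.770 mg/L = 1.770 mcg/mL)

1.77 mcg/mL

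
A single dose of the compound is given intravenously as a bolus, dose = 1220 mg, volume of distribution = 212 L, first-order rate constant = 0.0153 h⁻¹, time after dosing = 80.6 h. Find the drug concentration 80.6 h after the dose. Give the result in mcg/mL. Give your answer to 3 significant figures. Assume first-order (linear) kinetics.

1.68 mcg/mL

C₀ = Dose / Vd = 1220 / 212 = 5.755 mg/L
C = C₀ · e^(−k·t) = 5.755 × e^(−0.01530 × 80.6)
  = 5.755 × 0.2914 = 1.677 mg/L
(1.677 mg/L = 1.677 mcg/mL)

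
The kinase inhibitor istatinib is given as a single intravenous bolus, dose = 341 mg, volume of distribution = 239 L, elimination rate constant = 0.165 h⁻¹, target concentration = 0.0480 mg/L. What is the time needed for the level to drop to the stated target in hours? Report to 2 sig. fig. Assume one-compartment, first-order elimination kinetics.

C₀ = Dose / Vd = 341.0 / 239 = 1.427 mg/L
t = ln(C₀ / C) / k = ln(1.427 / 0.0480) / 0.1650
  = ln(29.73) / 0.1650 = 3.392 / 0.1650 = 20.56 h

21 h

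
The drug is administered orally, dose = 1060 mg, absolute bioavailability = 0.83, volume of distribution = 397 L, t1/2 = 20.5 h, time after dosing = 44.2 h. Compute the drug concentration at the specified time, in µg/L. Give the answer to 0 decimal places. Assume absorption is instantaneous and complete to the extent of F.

497 µg/L

Amount reaching circulation = F × Dose = 0.83 × 1060 = 879.8 mg
C₀ = F·Dose / Vd = 879.8 / 397 = 2.216 mg/L
k = ln2 / t½ = 0.693147 / 20.5 = 0.03381 h⁻¹
C = C₀ · e^(−k·t) = 2.216 × e^(−0.03381 × 44.2)
  = 2.216 × 0.2244 = 0.4973 mg/L
Convert: 0.4973 mg/L × 1000 = 497.3 µg/L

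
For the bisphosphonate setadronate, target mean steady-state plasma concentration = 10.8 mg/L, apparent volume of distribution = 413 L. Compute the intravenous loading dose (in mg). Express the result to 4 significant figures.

4460 mg

LD = Css × Vd = 10.8 × 413 = 4460 mg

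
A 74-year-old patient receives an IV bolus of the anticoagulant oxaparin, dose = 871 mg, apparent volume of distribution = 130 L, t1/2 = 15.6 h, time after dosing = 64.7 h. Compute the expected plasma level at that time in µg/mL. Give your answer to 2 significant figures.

0.38 µg/mL

C₀ = Dose / Vd = 871.0 / 130 = 6.700 mg/L
k = ln2 / t½ = 0.693147 / 15.6 = 0.04443 h⁻¹
C = C₀ · e^(−k·t) = 6.700 × e^(−0.04443 × 64.7)
  = 6.700 × 0.05644 = 0.3781 mg/L
(0.3781 mg/L = 0.3781 µg/mL)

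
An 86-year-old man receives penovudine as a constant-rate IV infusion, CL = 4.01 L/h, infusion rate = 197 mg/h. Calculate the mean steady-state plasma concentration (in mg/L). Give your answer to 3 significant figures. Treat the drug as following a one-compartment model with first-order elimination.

49.1 mg/L

At steady state Css = R₀ / CL = 197 / 4.010 = 49.13 mg/L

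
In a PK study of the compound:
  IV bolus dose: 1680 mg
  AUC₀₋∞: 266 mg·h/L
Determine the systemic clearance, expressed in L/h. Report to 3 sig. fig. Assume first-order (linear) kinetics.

CL = Dose / AUC = 1680 / 266 = 6.316 L/h

6.32 L/h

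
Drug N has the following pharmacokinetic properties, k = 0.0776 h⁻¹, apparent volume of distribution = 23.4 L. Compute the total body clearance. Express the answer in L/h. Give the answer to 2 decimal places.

CL = k × Vd = 0.0776 × 23.4 = 1.816 L/h

1.82 L/h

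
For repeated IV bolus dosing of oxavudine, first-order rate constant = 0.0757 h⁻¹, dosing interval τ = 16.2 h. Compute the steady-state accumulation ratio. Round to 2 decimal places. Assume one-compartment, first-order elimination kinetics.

1.42

e^(−kτ) = e^(−0.07570 × 16.2) = 0.2934
Accumulation ratio R = 1 / (1 − e^(−kτ)) = 1 / (1 − 0.2934) = 1.415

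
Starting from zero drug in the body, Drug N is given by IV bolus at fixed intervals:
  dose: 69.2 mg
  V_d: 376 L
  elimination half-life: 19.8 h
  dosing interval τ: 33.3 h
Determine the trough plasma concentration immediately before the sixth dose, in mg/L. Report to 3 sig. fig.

0.0831 mg/L

C₀ per dose = Dose / Vd = 69.2 / 376 = 0.1840 mg/L
k = ln2 / t½ = 0.693147 / 19.8 = 0.03501 h⁻¹
Fraction remaining after one interval: r = e^(−kτ) = e^(−0.03501 × 33.3) = 0.3117
Before dose 6, 5 doses have been given (aged 1τ, 2τ, 3τ, 4τ, 5τ).
C_trough = C₀ × (r + r² + … + r^5) = C₀ × r(1−r^5)/(1−r)
        = 0.1840 × 0.3117 × (1 − 0.002942) / (1 − 0.3117) = 0.08308 mg/L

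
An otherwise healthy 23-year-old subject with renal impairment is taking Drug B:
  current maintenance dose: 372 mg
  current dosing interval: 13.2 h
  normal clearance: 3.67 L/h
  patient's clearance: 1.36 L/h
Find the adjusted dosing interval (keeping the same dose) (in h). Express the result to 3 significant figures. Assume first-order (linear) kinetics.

35.6 h

To keep the same average steady-state level, dosing rate must scale with clearance.
CL ratio = 1.36 / 3.67 = 0.3706
New interval (same dose) = 13.2 / 0.3706 = 35.62 h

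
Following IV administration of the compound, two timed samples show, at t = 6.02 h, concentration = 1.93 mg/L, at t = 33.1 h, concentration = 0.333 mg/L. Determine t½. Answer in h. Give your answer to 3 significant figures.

k = ln(C₁/C₂) / (t₂ − t₁) = ln(1.93/0.333) / (33.1 − 6.02)
  = 1.757 / 27.08 = 0.06488 h⁻¹
t½ = ln2 / k = 0.693147 / 0.06488 = 10.68 h

10.7 h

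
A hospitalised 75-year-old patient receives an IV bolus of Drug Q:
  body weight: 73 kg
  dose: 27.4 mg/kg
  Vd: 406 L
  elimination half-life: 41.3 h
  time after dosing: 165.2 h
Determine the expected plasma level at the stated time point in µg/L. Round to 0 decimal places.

Total dose = 27.4 × 73 = 2000 mg
C₀ = Dose / Vd = 2000 / 406 = 4.926 mg/L
k = ln2 / t½ = 0.693147 / 41.3 = 0.01678 h⁻¹
t / t½ = 165.2 / 41.3 = 4 half-lives
C = C₀ × (1/2)^4 = 4.926 × 0.06250 = 0.3079 mg/L
Convert: 0.3079 mg/L × 1000 = 307.9 µg/L

308 µg/L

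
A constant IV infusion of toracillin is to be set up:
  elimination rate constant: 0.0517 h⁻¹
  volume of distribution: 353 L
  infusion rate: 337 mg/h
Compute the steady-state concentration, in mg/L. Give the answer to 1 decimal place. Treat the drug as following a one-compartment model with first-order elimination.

CL = k × Vd = 0.05170 × 353 = 18.25 L/h
At steady state Css = R₀ / CL = 337 / 18.25 = 18.47 mg/L

18.5 mg/L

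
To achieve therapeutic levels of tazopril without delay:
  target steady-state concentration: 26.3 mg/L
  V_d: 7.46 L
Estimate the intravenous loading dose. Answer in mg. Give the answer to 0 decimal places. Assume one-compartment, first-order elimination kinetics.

LD = Css × Vd = 26.3 × 7.46 = 196.2 mg

196 mg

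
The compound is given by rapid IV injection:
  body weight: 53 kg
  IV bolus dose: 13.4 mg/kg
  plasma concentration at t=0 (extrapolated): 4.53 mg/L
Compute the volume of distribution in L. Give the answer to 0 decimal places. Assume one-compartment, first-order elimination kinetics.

Dose = 13.4 × 53 = 710.2 mg
Vd = Dose / C₀ = 710.2 / 4.53 = 156.8 L

157 L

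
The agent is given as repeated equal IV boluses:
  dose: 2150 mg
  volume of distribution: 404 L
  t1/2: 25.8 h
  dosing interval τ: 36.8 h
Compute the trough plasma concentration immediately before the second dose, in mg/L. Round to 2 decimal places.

1.98 mg/L

C₀ per dose = Dose / Vd = 2150 / 404 = 5.322 mg/L
k = ln2 / t½ = 0.693147 / 25.8 = 0.02687 h⁻¹
Fraction remaining after one interval: r = e^(−kτ) = e^(−0.02687 × 36.8) = 0.3720
Before dose 2, 1 dose has been given (aged 1τ).
C_trough = C₀ × r = 5.322 × 0.3720 = 1.980 mg/L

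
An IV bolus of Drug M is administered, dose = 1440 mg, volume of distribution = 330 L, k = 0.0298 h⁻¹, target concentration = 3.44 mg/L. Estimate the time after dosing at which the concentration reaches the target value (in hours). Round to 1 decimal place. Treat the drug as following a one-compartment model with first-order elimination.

C₀ = Dose / Vd = 1440 / 330 = 4.364 mg/L
t = ln(C₀ / C) / k = ln(4.364 / 3.44) / 0.02980
  = ln(1.269) / 0.02980 = 0.2382 / 0.02980 = 7.993 h

8.0 h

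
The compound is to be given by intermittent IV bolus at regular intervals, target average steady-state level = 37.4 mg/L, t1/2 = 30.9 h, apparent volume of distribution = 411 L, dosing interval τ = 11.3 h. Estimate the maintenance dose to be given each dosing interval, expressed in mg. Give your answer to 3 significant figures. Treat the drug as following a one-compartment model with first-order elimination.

3900 mg

k = ln2 / t½ = 0.693147 / 30.9 = 0.02243 h⁻¹
CL = k × Vd = 0.02243 × 411 = 9.219 L/h
At steady state, Dose/τ = Css × CL.
Dose = Css × CL × τ = 37.4 × 9.219 × 11.3 = 3896 mg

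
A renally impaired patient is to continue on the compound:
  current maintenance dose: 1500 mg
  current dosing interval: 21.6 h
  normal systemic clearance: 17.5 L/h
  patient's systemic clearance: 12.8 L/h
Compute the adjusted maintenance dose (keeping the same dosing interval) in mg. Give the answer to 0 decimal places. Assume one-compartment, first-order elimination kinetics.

1097 mg

To keep the same average steady-state level, dosing rate must scale with clearance.
CL ratio = 12.8 / 17.5 = 0.7314
New dose (same interval) = 1500 × 0.7314 = 1097 mg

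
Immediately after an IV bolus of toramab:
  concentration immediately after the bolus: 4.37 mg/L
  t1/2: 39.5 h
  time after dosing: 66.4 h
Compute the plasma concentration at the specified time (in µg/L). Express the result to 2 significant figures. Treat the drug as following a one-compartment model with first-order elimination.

1400 µg/L

k = ln2 / t½ = 0.693147 / 39.5 = 0.01755 h⁻¹
C = C₀ · e^(−k·t) = 4.370 × e^(−0.01755 × 66.4)
  = 4.370 × 0.3118 = 1.363 mg/L
Convert: 1.363 mg/L × 1000 = 1363 µg/L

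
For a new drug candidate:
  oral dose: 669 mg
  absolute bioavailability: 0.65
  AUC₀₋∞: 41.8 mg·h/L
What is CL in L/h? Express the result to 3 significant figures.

CL = F·Dose / AUC = 0.65 × 669 / 41.8 = 10.40 L/h

10.4 L/h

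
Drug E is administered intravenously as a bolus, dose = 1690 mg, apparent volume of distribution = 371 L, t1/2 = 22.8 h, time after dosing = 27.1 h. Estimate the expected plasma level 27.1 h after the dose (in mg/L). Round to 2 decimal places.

2.00 mg/L

C₀ = Dose / Vd = 1690 / 371 = 4.555 mg/L
k = ln2 / t½ = 0.693147 / 22.8 = 0.03040 h⁻¹
C = C₀ · e^(−k·t) = 4.555 × e^(−0.03040 × 27.1)
  = 4.555 × 0.4387 = 1.998 mg/L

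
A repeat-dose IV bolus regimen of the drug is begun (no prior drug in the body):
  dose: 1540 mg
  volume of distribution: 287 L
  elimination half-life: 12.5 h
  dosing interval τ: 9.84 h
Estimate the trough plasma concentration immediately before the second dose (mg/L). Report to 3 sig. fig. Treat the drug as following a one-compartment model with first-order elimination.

C₀ per dose = Dose / Vd = 1540 / 287 = 5.366 mg/L
k = ln2 / t½ = 0.693147 / 12.5 = 0.05545 h⁻¹
Fraction remaining after one interval: r = e^(−kτ) = e^(−0.05545 × 9.84) = 0.5795
Before dose 2, 1 dose has been given (aged 1τ).
C_trough = C₀ × r = 5.366 × 0.5795 = 3.110 mg/L

3.11 mg/L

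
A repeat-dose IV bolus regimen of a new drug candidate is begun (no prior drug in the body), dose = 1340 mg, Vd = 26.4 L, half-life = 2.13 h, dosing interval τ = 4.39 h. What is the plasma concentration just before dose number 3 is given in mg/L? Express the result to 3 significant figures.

C₀ per dose = Dose / Vd = 1340 / 26.4 = 50.76 mg/L
k = ln2 / t½ = 0.693147 / 2.13 = 0.3254 h⁻¹
Fraction remaining after one interval: r = e^(−kτ) = e^(−0.3254 × 4.39) = 0.2397
Before dose 3, 2 doses have been given (aged 1τ, 2τ).
C_trough = C₀ × (r + r²) = 50.76 × (0.2397 + 0.05746) = 15.08 mg/L

15.1 mg/L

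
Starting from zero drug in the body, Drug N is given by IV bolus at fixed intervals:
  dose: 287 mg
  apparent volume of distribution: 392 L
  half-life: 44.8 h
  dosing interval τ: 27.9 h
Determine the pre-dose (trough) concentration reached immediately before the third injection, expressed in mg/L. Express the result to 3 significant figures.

C₀ per dose = Dose / Vd = 287 / 392 = 0.7321 mg/L
k = ln2 / t½ = 0.693147 / 44.8 = 0.01547 h⁻¹
Fraction remaining after one interval: r = e^(−kτ) = e^(−0.01547 × 27.9) = 0.6495
Before dose 3, 2 doses have been given (aged 1τ, 2τ).
C_trough = C₀ × (r + r²) = 0.7321 × (0.6495 + 0.4219) = 0.7844 mg/L

0.784 mg/L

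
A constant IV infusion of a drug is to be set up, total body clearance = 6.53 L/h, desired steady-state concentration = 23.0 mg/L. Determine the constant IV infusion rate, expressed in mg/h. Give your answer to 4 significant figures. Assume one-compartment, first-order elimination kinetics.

At steady state, infusion rate R₀ = Css × CL = 23.0 × 6.530 = 150.2 mg/h

150.2 mg/h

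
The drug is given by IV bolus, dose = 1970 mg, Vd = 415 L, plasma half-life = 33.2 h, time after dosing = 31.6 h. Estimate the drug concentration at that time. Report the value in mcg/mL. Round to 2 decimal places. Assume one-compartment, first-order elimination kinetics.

C₀ = Dose / Vd = 1970 / 415 = 4.747 mg/L
k = ln2 / t½ = 0.693147 / 33.2 = 0.02088 h⁻¹
C = C₀ · e^(−k·t) = 4.747 × e^(−0.02088 × 31.6)
  = 4.747 × 0.5170 = 2.454 mg/L
(2.454 mg/L = 2.454 mcg/mL)

2.45 mcg/mL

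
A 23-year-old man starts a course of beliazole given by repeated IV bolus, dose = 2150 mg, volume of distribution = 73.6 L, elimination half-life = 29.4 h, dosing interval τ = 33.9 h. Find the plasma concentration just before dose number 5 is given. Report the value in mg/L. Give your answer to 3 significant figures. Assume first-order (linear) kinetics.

C₀ per dose = Dose / Vd = 2150 / 73.6 = 29.21 mg/L
k = ln2 / t½ = 0.693147 / 29.4 = 0.02358 h⁻¹
Fraction remaining after one interval: r = e^(−kτ) = e^(−0.02358 × 33.9) = 0.4496
Before dose 5, 4 doses have been given (aged 1τ, 2τ, 3τ, 4τ).
C_trough = C₀ × (r + r² + … + r^4) = C₀ × r(1−r^4)/(1−r)
        = 29.21 × 0.4496 × (1 − 0.04086) / (1 − 0.4496) = 22.89 mg/L

22.9 mg/L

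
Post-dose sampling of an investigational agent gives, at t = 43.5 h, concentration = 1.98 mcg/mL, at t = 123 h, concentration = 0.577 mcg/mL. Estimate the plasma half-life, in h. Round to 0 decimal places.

45 h

k = ln(C₁/C₂) / (t₂ − t₁) = ln(1.98/0.577) / (123 − 43.5)
  = 1.233 / 79.50 = 0.01551 h⁻¹
t½ = ln2 / k = 0.693147 / 0.01551 = 44.69 h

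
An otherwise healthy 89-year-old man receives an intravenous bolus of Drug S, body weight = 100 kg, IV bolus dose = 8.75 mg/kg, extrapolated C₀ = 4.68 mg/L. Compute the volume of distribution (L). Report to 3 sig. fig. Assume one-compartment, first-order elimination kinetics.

Dose = 8.75 × 100 = 875.0 mg
Vd = Dose / C₀ = 875.0 / 4.68 = 187.0 L

187 L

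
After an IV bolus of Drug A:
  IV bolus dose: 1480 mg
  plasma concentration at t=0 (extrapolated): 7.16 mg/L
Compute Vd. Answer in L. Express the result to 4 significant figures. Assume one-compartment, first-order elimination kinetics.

206.7 L

Vd = Dose / C₀ = 1480 / 7.16 = 206.7 L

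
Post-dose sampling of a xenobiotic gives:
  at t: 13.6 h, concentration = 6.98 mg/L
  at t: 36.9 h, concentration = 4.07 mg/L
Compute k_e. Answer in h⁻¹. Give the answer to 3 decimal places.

k = ln(C₁/C₂) / (t₂ − t₁) = ln(6.98/4.07) / (36.9 − 13.6)
  = 0.5394 / 23.30 = 0.02315 h⁻¹

0.023 h⁻¹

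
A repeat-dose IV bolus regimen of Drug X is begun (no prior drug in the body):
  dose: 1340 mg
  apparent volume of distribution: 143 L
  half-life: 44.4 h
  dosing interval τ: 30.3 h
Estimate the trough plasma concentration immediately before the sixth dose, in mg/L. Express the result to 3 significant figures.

14.0 mg/L

C₀ per dose = Dose / Vd = 1340 / 143 = 9.371 mg/L
k = ln2 / t½ = 0.693147 / 44.4 = 0.01561 h⁻¹
Fraction remaining after one interval: r = e^(−kτ) = e^(−0.01561 × 30.3) = 0.6231
Before dose 6, 5 doses have been given (aged 1τ, 2τ, 3τ, 4τ, 5τ).
C_trough = C₀ × (r + r² + … + r^5) = C₀ × r(1−r^5)/(1−r)
        = 9.371 × 0.6231 × (1 − 0.09393) / (1 − 0.6231) = 14.04 mg/L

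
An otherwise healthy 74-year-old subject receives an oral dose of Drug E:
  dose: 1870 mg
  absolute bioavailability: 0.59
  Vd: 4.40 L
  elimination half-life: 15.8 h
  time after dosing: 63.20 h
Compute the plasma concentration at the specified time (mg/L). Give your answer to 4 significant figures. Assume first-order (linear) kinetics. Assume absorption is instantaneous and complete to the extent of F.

15.67 mg/L

Amount reaching circulation = F × Dose = 0.59 × 1870 = 1103 mg
C₀ = F·Dose / Vd = 1103 / 4.40 = 250.7 mg/L
k = ln2 / t½ = 0.693147 / 15.8 = 0.04387 h⁻¹
t / t½ = 63.20 / 15.8 = 4 half-lives
C = C₀ × (1/2)^4 = 250.7 × 0.06250 = 15.67 mg/L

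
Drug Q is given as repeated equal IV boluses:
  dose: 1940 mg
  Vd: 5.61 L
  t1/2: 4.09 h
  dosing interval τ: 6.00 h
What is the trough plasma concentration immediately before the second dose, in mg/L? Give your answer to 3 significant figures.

C₀ per dose = Dose / Vd = 1940 / 5.61 = 345.8 mg/L
k = ln2 / t½ = 0.693147 / 4.09 = 0.1695 h⁻¹
Fraction remaining after one interval: r = e^(−kτ) = e^(−0.1695 × 6.00) = 0.3617
Before dose 2, 1 dose has been given (aged 1τ).
C_trough = C₀ × r = 345.8 × 0.3617 = 125.1 mg/L

125 mg/L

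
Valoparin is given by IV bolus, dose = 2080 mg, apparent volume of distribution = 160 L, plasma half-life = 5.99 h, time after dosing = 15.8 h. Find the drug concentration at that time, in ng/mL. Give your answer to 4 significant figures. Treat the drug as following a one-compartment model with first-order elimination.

C₀ = Dose / Vd = 2080 / 160 = 13.00 mg/L
k = ln2 / t½ = 0.693147 / 5.99 = 0.1157 h⁻¹
C = C₀ · e^(−k·t) = 13.00 × e^(−0.1157 × 15.8)
  = 13.00 × 0.1607 = 2.089 mg/L
Convert: 2.089 mg/L × 1000 = 2089 ng/mL

2089 ng/mL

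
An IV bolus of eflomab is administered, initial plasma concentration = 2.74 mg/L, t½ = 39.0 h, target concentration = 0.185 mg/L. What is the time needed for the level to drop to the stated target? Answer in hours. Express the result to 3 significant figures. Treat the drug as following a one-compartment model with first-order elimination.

152 h

k = ln2 / t½ = 0.693147 / 39.0 = 0.01777 h⁻¹
t = ln(C₀ / C) / k = ln(2.740 / 0.185) / 0.01777
  = ln(14.81) / 0.01777 = 2.695 / 0.01777 = 151.7 h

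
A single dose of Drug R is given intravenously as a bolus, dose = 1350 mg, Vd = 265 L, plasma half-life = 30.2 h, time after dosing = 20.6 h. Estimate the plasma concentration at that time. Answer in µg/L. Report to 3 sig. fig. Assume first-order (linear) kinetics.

3180 µg/L

C₀ = Dose / Vd = 1350 / 265 = 5.094 mg/L
k = ln2 / t½ = 0.693147 / 30.2 = 0.02295 h⁻¹
C = C₀ · e^(−k·t) = 5.094 × e^(−0.02295 × 20.6)
  = 5.094 × 0.6233 = 3.175 mg/L
Convert: 3.175 mg/L × 1000 = 3175 µg/L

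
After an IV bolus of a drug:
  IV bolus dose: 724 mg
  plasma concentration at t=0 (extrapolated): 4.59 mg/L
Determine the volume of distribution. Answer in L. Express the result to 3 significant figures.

Vd = Dose / C₀ = 724.0 / 4.59 = 157.7 L

158 L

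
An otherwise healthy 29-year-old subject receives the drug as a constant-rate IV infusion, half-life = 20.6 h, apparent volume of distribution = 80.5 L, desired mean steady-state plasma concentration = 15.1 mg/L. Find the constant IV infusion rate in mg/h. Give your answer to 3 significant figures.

k = ln2 / t½ = 0.693147 / 20.6 = 0.03365 h⁻¹
CL = k × Vd = 0.03365 × 80.5 = 2.709 L/h
At steady state, infusion rate R₀ = Css × CL = 15.1 × 2.709 = 40.91 mg/h

40.9 mg/h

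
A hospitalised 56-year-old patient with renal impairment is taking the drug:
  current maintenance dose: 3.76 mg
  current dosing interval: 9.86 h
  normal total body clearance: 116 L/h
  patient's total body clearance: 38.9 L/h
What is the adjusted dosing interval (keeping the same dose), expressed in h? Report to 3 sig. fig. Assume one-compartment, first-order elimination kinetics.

29.4 h

To keep the same average steady-state level, dosing rate must scale with clearance.
CL ratio = 38.9 / 116 = 0.3353
New interval (same dose) = 9.86 / 0.3353 = 29.41 h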